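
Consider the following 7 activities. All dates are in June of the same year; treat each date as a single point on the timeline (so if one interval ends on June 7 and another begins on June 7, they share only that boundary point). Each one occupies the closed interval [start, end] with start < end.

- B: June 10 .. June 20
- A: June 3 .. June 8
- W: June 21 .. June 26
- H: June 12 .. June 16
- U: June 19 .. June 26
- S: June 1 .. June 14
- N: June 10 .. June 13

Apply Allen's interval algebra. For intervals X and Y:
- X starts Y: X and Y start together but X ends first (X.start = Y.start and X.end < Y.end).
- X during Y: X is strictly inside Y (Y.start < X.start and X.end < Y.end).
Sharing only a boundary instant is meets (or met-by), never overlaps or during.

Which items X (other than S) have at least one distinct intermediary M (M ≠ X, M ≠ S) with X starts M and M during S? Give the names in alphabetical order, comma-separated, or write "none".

Target S = [June 1, June 14].
Intermediaries M with M during S: A, N.
Via A — items with X starts A: none.
Via N — items with X starts N: none.
Union: none.

none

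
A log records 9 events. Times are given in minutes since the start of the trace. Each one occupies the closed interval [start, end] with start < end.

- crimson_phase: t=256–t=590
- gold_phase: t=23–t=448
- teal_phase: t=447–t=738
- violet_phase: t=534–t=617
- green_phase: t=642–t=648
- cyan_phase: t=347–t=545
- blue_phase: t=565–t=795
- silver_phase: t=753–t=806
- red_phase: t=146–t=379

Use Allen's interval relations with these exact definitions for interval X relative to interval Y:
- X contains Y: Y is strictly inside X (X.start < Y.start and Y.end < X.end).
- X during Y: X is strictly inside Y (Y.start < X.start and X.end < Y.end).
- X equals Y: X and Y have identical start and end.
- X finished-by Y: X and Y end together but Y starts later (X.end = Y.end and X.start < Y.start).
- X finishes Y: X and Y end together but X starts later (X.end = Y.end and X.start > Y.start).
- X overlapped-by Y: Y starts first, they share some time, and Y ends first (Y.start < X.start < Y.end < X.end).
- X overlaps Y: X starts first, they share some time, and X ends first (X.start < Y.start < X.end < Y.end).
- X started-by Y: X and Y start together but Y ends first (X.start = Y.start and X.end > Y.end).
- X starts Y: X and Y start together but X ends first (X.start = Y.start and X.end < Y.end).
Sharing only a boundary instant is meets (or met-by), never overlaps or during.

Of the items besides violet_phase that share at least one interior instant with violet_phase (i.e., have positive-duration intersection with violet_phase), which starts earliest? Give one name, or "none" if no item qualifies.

Target violet_phase = [t=534, t=617].
blue_phase [t=565, t=795] → overlapped-by → candidate.
crimson_phase [t=256, t=590] → overlaps → candidate.
cyan_phase [t=347, t=545] → overlaps → candidate.
gold_phase [t=23, t=448] → before → excluded.
green_phase [t=642, t=648] → after → excluded.
red_phase [t=146, t=379] → before → excluded.
silver_phase [t=753, t=806] → after → excluded.
teal_phase [t=447, t=738] → contains → candidate.
Among candidates, earliest start is t=256 → crimson_phase.

crimson_phase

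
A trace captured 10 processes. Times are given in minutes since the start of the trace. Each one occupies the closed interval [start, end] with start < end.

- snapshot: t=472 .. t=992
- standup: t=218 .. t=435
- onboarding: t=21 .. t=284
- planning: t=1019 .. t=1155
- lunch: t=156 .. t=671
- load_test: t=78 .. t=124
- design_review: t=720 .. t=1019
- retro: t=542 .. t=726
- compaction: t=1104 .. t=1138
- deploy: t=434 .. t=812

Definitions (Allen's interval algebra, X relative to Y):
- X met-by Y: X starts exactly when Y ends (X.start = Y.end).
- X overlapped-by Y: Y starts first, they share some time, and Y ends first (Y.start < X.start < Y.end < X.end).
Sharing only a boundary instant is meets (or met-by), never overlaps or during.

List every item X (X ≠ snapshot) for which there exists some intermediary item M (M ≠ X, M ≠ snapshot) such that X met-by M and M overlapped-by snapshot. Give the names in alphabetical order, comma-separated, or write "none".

planning

Target snapshot = [t=472, t=992].
Intermediaries M with M overlapped-by snapshot: design_review.
Via design_review — items with X met-by design_review: planning.
Union: planning.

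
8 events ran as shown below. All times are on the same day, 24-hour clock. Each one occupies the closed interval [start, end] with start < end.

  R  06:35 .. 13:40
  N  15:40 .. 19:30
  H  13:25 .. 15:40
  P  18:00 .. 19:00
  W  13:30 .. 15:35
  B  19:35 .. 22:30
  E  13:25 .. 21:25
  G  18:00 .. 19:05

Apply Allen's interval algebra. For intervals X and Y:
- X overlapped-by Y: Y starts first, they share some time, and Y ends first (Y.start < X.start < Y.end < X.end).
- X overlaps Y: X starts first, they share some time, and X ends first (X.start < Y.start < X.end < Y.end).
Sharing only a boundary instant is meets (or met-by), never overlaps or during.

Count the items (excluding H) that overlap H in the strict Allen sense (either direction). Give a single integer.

Target H = [13:25, 15:40].
B [19:35, 22:30] → after → no.
E [13:25, 21:25] → started-by → no.
G [18:00, 19:05] → after → no.
N [15:40, 19:30] → met-by → no.
P [18:00, 19:00] → after → no.
R [06:35, 13:40] → overlaps → counts.
W [13:30, 15:35] → during → no.
Total: 1.

1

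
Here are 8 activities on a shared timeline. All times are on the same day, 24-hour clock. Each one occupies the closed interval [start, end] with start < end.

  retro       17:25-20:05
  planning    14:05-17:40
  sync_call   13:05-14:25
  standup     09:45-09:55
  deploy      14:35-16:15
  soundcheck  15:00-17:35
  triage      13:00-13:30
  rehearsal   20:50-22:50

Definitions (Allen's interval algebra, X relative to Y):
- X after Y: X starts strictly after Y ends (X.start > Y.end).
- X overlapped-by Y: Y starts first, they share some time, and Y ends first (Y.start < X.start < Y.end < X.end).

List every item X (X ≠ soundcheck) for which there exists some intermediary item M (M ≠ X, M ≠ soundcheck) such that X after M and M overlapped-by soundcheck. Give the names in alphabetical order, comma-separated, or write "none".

Target soundcheck = [15:00, 17:35].
Intermediaries M with M overlapped-by soundcheck: retro.
Via retro — items with X after retro: rehearsal.
Union: rehearsal.

rehearsal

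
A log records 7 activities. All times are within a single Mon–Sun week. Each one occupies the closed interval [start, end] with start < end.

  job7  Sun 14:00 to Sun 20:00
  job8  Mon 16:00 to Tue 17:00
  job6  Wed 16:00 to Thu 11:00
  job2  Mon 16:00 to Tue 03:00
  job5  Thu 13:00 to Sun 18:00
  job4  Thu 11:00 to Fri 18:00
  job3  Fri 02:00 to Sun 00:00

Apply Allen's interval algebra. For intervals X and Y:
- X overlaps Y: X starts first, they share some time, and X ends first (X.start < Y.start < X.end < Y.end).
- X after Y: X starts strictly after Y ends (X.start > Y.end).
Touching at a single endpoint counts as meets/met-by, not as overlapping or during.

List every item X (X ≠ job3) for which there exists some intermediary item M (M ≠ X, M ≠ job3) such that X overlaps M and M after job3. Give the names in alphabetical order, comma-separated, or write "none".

job5

Target job3 = [Fri 02:00, Sun 00:00].
Intermediaries M with M after job3: job7.
Via job7 — items with X overlaps job7: job5.
Union: job5.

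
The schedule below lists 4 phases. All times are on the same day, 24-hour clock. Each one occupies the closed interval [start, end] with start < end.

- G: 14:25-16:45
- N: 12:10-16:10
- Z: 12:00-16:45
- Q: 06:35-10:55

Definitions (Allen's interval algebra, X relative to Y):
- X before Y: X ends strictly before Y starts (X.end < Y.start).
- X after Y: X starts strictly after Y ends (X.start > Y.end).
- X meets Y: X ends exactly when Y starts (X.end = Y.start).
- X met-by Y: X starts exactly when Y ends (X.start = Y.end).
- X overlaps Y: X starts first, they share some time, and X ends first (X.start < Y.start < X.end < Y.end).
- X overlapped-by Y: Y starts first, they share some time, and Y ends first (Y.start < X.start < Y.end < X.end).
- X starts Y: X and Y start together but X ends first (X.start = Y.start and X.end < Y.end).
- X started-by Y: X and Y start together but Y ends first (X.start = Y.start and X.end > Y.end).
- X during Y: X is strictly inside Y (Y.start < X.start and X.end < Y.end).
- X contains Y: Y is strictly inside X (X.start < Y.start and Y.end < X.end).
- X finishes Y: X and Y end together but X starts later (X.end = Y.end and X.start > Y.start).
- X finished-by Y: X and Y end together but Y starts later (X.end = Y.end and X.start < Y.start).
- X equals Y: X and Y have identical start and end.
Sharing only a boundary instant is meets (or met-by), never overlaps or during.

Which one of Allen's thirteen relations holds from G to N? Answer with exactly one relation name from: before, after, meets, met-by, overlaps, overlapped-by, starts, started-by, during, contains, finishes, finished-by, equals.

G = [14:25, 16:45]; N = [12:10, 16:10].
Compare endpoints: G.start > N.start, G.start < N.end, G.end > N.start, G.end > N.end.
That pattern is 'overlapped-by'.

overlapped-by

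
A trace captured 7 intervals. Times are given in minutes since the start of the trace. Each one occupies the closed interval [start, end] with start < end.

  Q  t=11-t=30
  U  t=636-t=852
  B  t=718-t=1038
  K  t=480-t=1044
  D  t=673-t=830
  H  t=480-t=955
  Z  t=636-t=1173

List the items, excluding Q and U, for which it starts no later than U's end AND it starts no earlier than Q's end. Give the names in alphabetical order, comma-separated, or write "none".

Conditions: its start is no later than U's end (X.start <= t=852) AND its start is no earlier than Q's end (X.start >= t=30).
B: start t=718 <= t=852? ✓; start t=718 >= t=30? ✓ → yes.
D: start t=673 <= t=852? ✓; start t=673 >= t=30? ✓ → yes.
H: start t=480 <= t=852? ✓; start t=480 >= t=30? ✓ → yes.
K: start t=480 <= t=852? ✓; start t=480 >= t=30? ✓ → yes.
Z: start t=636 <= t=852? ✓; start t=636 >= t=30? ✓ → yes.
Result: B, D, H, K, Z.

B, D, H, K, Z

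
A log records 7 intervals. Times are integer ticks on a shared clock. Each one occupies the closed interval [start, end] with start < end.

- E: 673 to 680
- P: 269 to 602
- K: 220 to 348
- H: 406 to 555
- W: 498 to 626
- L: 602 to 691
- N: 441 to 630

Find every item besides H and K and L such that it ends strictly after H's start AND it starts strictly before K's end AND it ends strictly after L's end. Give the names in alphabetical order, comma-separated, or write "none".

Conditions: its end is strictly after H's start (X.end > 406) AND its start is strictly before K's end (X.start < 348) AND its end is strictly after L's end (X.end > 691).
E: end 680 > 406? ✓; start 673 < 348? ✗; end 680 > 691? ✗ → no.
N: end 630 > 406? ✓; start 441 < 348? ✗; end 630 > 691? ✗ → no.
P: end 602 > 406? ✓; start 269 < 348? ✓; end 602 > 691? ✗ → no.
W: end 626 > 406? ✓; start 498 < 348? ✗; end 626 > 691? ✗ → no.
Result: none.

none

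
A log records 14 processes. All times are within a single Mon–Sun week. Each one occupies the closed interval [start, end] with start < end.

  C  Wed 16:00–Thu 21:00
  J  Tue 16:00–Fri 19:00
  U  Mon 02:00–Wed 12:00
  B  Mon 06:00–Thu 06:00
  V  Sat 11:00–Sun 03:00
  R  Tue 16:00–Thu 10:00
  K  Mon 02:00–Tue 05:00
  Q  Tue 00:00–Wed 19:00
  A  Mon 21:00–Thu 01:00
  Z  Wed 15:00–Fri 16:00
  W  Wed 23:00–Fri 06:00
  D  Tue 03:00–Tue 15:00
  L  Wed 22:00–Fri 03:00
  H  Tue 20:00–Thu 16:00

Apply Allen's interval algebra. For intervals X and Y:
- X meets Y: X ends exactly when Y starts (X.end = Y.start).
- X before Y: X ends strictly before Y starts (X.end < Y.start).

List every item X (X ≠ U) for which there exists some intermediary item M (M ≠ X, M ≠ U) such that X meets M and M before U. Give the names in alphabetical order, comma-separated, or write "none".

Target U = [Mon 02:00, Wed 12:00].
Intermediaries M with M before U: none.
Union: none.

none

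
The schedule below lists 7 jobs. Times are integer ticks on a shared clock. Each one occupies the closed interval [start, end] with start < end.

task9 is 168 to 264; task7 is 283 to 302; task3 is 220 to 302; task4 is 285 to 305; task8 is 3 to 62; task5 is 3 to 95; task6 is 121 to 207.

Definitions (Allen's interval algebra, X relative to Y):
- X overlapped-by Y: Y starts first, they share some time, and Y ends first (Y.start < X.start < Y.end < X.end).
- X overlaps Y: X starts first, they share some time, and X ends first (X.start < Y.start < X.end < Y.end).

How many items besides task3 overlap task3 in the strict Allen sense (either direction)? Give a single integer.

Target task3 = [220, 302].
task4 [285, 305] → overlapped-by → counts.
task5 [3, 95] → before → no.
task6 [121, 207] → before → no.
task7 [283, 302] → finishes → no.
task8 [3, 62] → before → no.
task9 [168, 264] → overlaps → counts.
Total: 2.

2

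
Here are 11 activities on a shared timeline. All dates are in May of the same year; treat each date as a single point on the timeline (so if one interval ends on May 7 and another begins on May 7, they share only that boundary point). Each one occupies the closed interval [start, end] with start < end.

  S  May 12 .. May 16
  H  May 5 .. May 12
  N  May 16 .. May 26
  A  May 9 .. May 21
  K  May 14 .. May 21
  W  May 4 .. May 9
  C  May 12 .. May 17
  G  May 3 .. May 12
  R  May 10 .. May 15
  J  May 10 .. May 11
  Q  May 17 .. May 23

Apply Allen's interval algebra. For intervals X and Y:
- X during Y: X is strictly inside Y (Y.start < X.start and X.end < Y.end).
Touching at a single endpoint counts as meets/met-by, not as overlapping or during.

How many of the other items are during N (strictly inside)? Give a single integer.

Target N = [May 16, May 26].
A [May 9, May 21] → overlaps → no.
C [May 12, May 17] → overlaps → no.
G [May 3, May 12] → before → no.
H [May 5, May 12] → before → no.
J [May 10, May 11] → before → no.
K [May 14, May 21] → overlaps → no.
Q [May 17, May 23] → during → counts.
R [May 10, May 15] → before → no.
S [May 12, May 16] → meets → no.
W [May 4, May 9] → before → no.
Total: 1.

1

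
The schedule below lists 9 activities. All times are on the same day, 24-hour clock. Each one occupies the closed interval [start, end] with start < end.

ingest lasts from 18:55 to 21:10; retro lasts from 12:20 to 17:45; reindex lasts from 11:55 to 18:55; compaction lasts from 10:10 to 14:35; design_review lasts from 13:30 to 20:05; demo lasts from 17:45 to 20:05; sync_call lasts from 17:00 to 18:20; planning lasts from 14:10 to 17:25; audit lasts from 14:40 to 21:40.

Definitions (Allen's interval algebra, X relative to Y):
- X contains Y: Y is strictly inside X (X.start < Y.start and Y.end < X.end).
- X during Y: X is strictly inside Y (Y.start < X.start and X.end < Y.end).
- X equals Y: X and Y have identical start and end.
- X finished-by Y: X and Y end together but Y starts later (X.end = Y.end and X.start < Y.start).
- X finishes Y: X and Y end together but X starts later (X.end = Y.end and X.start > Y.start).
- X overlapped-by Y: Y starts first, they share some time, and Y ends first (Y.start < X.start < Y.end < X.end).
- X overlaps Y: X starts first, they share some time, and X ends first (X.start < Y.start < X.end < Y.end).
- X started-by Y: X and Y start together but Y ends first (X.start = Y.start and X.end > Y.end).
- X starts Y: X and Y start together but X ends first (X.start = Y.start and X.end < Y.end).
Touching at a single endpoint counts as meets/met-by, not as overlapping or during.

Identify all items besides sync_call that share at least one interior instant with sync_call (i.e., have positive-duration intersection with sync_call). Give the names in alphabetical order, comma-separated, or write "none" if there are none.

audit, demo, design_review, planning, reindex, retro

Target sync_call = [17:00, 18:20].
audit [14:40, 21:40] → contains → yes.
compaction [10:10, 14:35] → before → no.
demo [17:45, 20:05] → overlapped-by → yes.
design_review [13:30, 20:05] → contains → yes.
ingest [18:55, 21:10] → after → no.
planning [14:10, 17:25] → overlaps → yes.
reindex [11:55, 18:55] → contains → yes.
retro [12:20, 17:45] → overlaps → yes.
Result: audit, demo, design_review, planning, reindex, retro.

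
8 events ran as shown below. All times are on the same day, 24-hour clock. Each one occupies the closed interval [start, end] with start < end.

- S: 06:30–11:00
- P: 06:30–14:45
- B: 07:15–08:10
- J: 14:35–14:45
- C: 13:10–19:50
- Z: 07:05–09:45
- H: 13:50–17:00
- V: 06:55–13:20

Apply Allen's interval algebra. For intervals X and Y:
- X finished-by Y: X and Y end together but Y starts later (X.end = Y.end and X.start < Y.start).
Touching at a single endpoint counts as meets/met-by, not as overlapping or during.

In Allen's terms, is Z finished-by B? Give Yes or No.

No

Z = [07:05, 09:45], B = [07:15, 08:10].
Actual relation of Z to B: contains.
Asked whether 'finished-by' holds → No.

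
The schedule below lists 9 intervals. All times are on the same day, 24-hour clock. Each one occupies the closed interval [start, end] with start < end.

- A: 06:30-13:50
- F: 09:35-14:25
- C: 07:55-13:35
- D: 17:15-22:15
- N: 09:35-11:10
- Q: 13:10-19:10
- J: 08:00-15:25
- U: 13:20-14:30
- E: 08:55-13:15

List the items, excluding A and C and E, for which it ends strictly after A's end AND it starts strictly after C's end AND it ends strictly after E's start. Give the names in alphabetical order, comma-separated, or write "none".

D

Conditions: its end is strictly after A's end (X.end > 13:50) AND its start is strictly after C's end (X.start > 13:35) AND its end is strictly after E's start (X.end > 08:55).
D: end 22:15 > 13:50? ✓; start 17:15 > 13:35? ✓; end 22:15 > 08:55? ✓ → yes.
F: end 14:25 > 13:50? ✓; start 09:35 > 13:35? ✗; end 14:25 > 08:55? ✓ → no.
J: end 15:25 > 13:50? ✓; start 08:00 > 13:35? ✗; end 15:25 > 08:55? ✓ → no.
N: end 11:10 > 13:50? ✗; start 09:35 > 13:35? ✗; end 11:10 > 08:55? ✓ → no.
Q: end 19:10 > 13:50? ✓; start 13:10 > 13:35? ✗; end 19:10 > 08:55? ✓ → no.
U: end 14:30 > 13:50? ✓; start 13:20 > 13:35? ✗; end 14:30 > 08:55? ✓ → no.
Result: D.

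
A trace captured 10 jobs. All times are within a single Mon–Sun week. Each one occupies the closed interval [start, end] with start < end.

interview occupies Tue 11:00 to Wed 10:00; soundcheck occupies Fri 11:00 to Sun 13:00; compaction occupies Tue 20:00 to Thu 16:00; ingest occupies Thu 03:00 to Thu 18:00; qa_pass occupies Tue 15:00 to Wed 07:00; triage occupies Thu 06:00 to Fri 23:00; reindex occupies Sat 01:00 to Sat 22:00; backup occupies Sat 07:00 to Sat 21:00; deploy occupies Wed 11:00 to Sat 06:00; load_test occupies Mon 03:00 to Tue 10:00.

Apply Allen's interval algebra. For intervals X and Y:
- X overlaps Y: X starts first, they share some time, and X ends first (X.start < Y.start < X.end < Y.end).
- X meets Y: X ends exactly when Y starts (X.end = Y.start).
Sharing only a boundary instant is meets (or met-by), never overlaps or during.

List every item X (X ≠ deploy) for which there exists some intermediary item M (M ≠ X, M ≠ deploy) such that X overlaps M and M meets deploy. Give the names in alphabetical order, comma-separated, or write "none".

Target deploy = [Wed 11:00, Sat 06:00].
Intermediaries M with M meets deploy: none.
Union: none.

none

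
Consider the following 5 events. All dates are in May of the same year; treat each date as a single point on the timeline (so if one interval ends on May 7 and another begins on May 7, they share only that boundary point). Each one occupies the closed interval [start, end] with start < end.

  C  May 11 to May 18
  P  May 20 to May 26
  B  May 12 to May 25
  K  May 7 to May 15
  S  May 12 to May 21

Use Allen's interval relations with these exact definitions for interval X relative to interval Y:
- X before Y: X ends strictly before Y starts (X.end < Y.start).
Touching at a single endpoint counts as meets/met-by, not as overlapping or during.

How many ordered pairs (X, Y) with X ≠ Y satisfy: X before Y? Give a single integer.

2

Checking all 20 ordered pairs for relation 'before'; matching pairs in alphabetical order:
(C, P): C before P ✓
(K, P): K before P ✓
Count: 2.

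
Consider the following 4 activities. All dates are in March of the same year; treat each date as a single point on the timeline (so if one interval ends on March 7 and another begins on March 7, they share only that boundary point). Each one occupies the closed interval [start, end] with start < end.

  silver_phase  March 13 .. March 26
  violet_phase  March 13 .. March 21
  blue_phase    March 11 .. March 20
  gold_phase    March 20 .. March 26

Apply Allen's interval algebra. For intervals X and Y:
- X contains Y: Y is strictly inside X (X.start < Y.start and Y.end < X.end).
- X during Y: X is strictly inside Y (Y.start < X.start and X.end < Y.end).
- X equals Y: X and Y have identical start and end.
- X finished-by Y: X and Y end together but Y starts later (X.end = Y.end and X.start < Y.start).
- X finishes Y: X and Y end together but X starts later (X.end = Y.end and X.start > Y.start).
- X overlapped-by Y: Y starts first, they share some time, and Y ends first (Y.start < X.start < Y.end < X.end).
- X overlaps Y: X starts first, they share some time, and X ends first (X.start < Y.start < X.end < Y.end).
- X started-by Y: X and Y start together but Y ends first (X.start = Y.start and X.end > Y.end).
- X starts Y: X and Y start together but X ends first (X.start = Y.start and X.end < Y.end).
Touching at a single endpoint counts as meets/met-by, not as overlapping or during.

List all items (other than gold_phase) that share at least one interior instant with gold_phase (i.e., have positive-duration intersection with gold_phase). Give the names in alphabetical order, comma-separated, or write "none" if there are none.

silver_phase, violet_phase

Target gold_phase = [March 20, March 26].
blue_phase [March 11, March 20] → meets → no.
silver_phase [March 13, March 26] → finished-by → yes.
violet_phase [March 13, March 21] → overlaps → yes.
Result: silver_phase, violet_phase.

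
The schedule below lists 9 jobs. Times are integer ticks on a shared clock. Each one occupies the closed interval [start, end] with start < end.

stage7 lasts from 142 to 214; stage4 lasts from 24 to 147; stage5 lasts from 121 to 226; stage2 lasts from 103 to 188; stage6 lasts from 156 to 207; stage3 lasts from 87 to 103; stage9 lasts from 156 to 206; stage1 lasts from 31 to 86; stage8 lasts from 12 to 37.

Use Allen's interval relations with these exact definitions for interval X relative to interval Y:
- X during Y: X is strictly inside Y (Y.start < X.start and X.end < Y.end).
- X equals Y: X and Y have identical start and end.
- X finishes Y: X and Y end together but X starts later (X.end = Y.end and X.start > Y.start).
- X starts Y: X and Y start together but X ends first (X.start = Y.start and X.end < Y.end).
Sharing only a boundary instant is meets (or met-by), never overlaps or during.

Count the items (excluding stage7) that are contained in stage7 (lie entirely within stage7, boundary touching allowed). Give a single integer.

Target stage7 = [142, 214].
stage1 [31, 86] → before → no.
stage2 [103, 188] → overlaps → no.
stage3 [87, 103] → before → no.
stage4 [24, 147] → overlaps → no.
stage5 [121, 226] → contains → no.
stage6 [156, 207] → during → counts.
stage8 [12, 37] → before → no.
stage9 [156, 206] → during → counts.
Total: 2.

2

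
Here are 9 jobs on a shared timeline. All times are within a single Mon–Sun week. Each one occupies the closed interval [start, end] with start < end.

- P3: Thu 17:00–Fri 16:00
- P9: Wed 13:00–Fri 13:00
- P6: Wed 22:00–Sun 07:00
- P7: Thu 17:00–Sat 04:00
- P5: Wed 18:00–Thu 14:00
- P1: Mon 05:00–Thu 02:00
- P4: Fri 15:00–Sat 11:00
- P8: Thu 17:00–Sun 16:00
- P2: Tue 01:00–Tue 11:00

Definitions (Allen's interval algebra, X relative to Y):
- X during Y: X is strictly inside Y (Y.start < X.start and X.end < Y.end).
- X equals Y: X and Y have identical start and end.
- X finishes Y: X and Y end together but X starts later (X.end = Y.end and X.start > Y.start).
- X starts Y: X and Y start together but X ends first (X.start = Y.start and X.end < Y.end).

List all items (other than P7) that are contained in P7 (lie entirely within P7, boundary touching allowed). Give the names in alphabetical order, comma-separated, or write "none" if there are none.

P3

Target P7 = [Thu 17:00, Sat 04:00].
P1 [Mon 05:00, Thu 02:00] → before → no.
P2 [Tue 01:00, Tue 11:00] → before → no.
P3 [Thu 17:00, Fri 16:00] → starts → yes.
P4 [Fri 15:00, Sat 11:00] → overlapped-by → no.
P5 [Wed 18:00, Thu 14:00] → before → no.
P6 [Wed 22:00, Sun 07:00] → contains → no.
P8 [Thu 17:00, Sun 16:00] → started-by → no.
P9 [Wed 13:00, Fri 13:00] → overlaps → no.
Result: P3.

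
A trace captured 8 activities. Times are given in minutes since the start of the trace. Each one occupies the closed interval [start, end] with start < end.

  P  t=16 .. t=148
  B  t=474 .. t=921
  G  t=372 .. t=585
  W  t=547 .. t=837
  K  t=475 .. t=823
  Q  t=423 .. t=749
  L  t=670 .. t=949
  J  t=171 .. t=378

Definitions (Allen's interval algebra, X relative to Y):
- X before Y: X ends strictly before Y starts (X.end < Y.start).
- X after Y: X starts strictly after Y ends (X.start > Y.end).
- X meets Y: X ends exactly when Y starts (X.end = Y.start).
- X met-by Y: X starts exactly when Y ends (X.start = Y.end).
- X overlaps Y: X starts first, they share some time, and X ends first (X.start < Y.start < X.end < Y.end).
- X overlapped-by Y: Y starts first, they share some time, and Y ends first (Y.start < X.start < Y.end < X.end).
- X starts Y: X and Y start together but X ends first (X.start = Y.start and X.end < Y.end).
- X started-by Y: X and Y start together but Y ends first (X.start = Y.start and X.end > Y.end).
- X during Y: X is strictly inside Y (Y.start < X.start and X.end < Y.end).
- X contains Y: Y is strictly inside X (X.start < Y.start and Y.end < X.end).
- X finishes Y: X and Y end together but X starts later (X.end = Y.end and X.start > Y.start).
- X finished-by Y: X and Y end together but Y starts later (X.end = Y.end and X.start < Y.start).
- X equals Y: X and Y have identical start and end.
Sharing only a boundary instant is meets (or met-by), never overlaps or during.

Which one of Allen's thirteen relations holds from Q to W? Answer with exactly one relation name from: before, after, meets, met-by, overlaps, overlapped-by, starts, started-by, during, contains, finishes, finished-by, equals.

Q = [t=423, t=749]; W = [t=547, t=837].
Compare endpoints: Q.start < W.start, Q.start < W.end, Q.end > W.start, Q.end < W.end.
That pattern is 'overlaps'.

overlaps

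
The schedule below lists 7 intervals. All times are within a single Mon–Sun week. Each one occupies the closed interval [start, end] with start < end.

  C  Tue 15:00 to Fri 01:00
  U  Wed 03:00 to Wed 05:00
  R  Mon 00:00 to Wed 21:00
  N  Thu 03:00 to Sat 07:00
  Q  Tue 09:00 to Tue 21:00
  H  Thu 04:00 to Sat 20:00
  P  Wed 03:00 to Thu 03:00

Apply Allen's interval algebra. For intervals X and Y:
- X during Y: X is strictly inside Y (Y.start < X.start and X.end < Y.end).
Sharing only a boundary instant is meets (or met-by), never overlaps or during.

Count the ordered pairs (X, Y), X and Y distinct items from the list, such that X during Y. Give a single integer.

Checking all 42 ordered pairs for relation 'during'; matching pairs in alphabetical order:
(P, C): P during C ✓
(Q, R): Q during R ✓
(U, C): U during C ✓
(U, R): U during R ✓
Count: 4.

4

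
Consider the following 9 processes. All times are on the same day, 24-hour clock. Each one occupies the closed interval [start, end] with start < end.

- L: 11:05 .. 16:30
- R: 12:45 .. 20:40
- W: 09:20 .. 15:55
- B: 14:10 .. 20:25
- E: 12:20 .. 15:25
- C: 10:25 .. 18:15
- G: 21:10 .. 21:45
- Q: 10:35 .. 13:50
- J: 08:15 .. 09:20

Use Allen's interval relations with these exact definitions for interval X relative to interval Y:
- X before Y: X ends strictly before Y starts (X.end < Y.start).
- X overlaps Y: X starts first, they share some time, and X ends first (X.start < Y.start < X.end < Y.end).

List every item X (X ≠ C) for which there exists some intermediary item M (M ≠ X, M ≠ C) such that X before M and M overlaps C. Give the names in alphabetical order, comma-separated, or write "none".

Target C = [10:25, 18:15].
Intermediaries M with M overlaps C: W.
Via W — items with X before W: none.
Union: none.

none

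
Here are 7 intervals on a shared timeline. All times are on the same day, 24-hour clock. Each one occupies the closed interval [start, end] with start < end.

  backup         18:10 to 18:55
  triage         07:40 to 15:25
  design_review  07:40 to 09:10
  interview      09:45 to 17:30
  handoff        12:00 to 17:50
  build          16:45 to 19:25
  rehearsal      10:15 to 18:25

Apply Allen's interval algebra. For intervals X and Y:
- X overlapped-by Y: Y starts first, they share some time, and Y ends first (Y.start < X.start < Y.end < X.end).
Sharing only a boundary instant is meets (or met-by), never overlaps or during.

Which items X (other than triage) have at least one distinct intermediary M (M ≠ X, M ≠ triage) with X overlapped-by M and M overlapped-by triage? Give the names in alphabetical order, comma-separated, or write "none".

backup, build, handoff, rehearsal

Target triage = [07:40, 15:25].
Intermediaries M with M overlapped-by triage: handoff, interview, rehearsal.
Via handoff — items with X overlapped-by handoff: build.
Via interview — items with X overlapped-by interview: build, handoff, rehearsal.
Via rehearsal — items with X overlapped-by rehearsal: backup, build.
Union: backup, build, handoff, rehearsal.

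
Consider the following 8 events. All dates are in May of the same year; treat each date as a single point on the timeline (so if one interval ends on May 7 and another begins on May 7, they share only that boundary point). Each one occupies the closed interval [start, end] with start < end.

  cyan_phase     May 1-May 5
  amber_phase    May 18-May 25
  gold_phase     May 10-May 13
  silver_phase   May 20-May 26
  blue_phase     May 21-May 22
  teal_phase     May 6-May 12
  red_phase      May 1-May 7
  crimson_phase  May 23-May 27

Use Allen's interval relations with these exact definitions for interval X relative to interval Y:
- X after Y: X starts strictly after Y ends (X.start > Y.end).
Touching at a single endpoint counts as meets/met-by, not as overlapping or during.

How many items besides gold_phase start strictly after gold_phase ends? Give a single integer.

Target gold_phase = [May 10, May 13].
amber_phase [May 18, May 25] → after → counts.
blue_phase [May 21, May 22] → after → counts.
crimson_phase [May 23, May 27] → after → counts.
cyan_phase [May 1, May 5] → before → no.
red_phase [May 1, May 7] → before → no.
silver_phase [May 20, May 26] → after → counts.
teal_phase [May 6, May 12] → overlaps → no.
Total: 4.

4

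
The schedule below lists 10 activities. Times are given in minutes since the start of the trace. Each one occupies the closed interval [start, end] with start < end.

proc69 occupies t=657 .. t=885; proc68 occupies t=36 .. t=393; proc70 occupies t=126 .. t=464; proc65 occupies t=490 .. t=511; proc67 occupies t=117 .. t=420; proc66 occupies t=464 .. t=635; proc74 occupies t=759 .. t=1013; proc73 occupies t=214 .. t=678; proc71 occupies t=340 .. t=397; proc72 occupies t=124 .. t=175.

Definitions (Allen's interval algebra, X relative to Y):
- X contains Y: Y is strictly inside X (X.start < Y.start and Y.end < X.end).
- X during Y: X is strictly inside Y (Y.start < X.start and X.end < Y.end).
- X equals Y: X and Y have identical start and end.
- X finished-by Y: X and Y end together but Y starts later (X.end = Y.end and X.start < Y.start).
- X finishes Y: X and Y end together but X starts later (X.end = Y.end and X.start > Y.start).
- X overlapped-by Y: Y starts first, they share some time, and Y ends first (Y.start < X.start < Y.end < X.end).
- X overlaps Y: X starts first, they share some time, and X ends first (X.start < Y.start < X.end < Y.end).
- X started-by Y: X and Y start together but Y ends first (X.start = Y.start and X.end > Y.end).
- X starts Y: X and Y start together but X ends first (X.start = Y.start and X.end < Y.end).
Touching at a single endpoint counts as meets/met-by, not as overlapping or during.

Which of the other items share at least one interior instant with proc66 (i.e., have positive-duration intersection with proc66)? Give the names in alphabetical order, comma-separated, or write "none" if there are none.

Target proc66 = [t=464, t=635].
proc65 [t=490, t=511] → during → yes.
proc67 [t=117, t=420] → before → no.
proc68 [t=36, t=393] → before → no.
proc69 [t=657, t=885] → after → no.
proc70 [t=126, t=464] → meets → no.
proc71 [t=340, t=397] → before → no.
proc72 [t=124, t=175] → before → no.
proc73 [t=214, t=678] → contains → yes.
proc74 [t=759, t=1013] → after → no.
Result: proc65, proc73.

proc65, proc73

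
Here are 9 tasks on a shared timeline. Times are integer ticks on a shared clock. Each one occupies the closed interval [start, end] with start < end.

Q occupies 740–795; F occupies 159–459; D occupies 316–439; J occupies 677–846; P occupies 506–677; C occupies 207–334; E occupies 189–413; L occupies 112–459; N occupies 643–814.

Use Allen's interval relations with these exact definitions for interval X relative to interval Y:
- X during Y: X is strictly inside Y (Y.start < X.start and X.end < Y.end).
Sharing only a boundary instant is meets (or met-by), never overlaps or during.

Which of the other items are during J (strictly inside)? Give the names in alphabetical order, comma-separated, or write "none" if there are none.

Target J = [677, 846].
C [207, 334] → before → no.
D [316, 439] → before → no.
E [189, 413] → before → no.
F [159, 459] → before → no.
L [112, 459] → before → no.
N [643, 814] → overlaps → no.
P [506, 677] → meets → no.
Q [740, 795] → during → yes.
Result: Q.

Q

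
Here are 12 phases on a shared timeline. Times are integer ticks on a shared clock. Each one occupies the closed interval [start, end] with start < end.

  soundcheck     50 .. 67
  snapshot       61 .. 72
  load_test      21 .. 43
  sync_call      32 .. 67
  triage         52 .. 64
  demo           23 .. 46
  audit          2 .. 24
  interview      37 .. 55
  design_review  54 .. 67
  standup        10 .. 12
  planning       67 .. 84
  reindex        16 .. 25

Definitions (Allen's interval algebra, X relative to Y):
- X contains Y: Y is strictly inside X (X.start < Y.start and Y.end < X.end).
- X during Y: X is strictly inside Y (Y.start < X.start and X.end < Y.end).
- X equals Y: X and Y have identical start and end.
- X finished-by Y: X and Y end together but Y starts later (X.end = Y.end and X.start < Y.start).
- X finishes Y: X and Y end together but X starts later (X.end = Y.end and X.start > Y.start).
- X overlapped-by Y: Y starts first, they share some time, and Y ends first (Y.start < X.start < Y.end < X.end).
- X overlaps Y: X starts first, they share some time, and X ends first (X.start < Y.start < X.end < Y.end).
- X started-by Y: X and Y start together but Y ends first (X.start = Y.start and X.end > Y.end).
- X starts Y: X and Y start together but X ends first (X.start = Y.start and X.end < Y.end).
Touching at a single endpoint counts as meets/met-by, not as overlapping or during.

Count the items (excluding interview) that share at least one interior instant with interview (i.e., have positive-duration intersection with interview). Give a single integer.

6

Target interview = [37, 55].
audit [2, 24] → before → no.
demo [23, 46] → overlaps → counts.
design_review [54, 67] → overlapped-by → counts.
load_test [21, 43] → overlaps → counts.
planning [67, 84] → after → no.
reindex [16, 25] → before → no.
snapshot [61, 72] → after → no.
soundcheck [50, 67] → overlapped-by → counts.
standup [10, 12] → before → no.
sync_call [32, 67] → contains → counts.
triage [52, 64] → overlapped-by → counts.
Total: 6.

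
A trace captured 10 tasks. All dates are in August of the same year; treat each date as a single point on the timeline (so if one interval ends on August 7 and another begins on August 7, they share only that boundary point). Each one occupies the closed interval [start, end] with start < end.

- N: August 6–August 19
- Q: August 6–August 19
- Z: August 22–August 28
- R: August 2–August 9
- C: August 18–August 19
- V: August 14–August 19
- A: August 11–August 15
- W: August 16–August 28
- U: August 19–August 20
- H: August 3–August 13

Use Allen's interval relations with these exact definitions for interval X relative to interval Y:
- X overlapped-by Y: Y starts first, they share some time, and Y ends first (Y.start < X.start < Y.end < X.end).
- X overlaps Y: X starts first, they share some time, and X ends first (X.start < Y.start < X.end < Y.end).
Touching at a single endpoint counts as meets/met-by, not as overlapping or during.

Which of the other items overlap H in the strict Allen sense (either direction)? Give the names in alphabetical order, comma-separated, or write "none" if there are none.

Target H = [August 3, August 13].
A [August 11, August 15] → overlapped-by → yes.
C [August 18, August 19] → after → no.
N [August 6, August 19] → overlapped-by → yes.
Q [August 6, August 19] → overlapped-by → yes.
R [August 2, August 9] → overlaps → yes.
U [August 19, August 20] → after → no.
V [August 14, August 19] → after → no.
W [August 16, August 28] → after → no.
Z [August 22, August 28] → after → no.
Result: A, N, Q, R.

A, N, Q, R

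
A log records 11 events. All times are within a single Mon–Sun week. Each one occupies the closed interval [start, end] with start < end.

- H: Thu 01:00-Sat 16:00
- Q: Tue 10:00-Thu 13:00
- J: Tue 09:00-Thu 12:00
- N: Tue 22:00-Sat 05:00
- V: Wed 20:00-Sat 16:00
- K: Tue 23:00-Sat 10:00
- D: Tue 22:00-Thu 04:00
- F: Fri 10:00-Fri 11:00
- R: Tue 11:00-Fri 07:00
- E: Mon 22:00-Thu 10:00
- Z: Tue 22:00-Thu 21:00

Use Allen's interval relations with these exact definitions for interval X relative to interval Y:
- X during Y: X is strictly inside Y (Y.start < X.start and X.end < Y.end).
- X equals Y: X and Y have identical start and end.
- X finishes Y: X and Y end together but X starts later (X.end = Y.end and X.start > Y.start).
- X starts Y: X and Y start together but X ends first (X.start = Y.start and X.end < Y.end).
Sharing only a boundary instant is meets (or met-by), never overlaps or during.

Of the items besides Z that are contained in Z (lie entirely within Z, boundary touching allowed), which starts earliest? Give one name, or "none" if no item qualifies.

Target Z = [Tue 22:00, Thu 21:00].
D [Tue 22:00, Thu 04:00] → starts → candidate.
E [Mon 22:00, Thu 10:00] → overlaps → excluded.
F [Fri 10:00, Fri 11:00] → after → excluded.
H [Thu 01:00, Sat 16:00] → overlapped-by → excluded.
J [Tue 09:00, Thu 12:00] → overlaps → excluded.
K [Tue 23:00, Sat 10:00] → overlapped-by → excluded.
N [Tue 22:00, Sat 05:00] → started-by → excluded.
Q [Tue 10:00, Thu 13:00] → overlaps → excluded.
R [Tue 11:00, Fri 07:00] → contains → excluded.
V [Wed 20:00, Sat 16:00] → overlapped-by → excluded.
Among candidates, earliest start is Tue 22:00 → D.

D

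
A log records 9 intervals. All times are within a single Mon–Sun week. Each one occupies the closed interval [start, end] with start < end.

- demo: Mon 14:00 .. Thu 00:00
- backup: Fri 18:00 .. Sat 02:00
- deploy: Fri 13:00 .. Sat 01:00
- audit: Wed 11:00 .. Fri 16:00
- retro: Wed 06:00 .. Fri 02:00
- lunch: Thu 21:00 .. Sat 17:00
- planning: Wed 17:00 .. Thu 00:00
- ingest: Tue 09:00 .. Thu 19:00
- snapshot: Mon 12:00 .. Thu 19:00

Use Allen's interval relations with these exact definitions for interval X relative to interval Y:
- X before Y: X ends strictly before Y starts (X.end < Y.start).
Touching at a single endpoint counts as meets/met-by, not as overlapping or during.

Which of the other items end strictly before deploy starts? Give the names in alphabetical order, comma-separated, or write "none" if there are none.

Target deploy = [Fri 13:00, Sat 01:00].
audit [Wed 11:00, Fri 16:00] → overlaps → no.
backup [Fri 18:00, Sat 02:00] → overlapped-by → no.
demo [Mon 14:00, Thu 00:00] → before → yes.
ingest [Tue 09:00, Thu 19:00] → before → yes.
lunch [Thu 21:00, Sat 17:00] → contains → no.
planning [Wed 17:00, Thu 00:00] → before → yes.
retro [Wed 06:00, Fri 02:00] → before → yes.
snapshot [Mon 12:00, Thu 19:00] → before → yes.
Result: demo, ingest, planning, retro, snapshot.

demo, ingest, planning, retro, snapshot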